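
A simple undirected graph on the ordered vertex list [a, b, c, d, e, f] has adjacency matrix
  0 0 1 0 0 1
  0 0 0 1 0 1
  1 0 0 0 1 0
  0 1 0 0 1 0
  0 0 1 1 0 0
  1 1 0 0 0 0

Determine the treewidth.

A width-2 tree decomposition is:
Bags: B1 = {a, c, f}  B2 = {b, c, f}  B3 = {b, c, d}  B4 = {c, d, e}
Tree: B1–B2, B2–B3, B3–B4
Each bag holds 3 vertices, so the decomposition has width 2, which upper-bounds the treewidth. Since c–a–f–b–d–e–c is a cycle in G, G is not acyclic. Forests are exactly the graphs of treewidth ≤ 1, so tw(G) ≥ 2. Hence tw(G) = 2 exactly.

2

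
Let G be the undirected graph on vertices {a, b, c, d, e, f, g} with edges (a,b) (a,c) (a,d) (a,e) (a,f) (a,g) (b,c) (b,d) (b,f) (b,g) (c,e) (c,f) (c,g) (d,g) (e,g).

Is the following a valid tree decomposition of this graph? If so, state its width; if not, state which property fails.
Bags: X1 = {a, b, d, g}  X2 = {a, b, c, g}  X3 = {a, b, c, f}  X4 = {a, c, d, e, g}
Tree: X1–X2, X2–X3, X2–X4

No — bags containing vertex d are not connected in the tree.

A tree decomposition must satisfy three properties: every vertex lies in some bag; for every edge, both endpoints lie together in some bag; and for every vertex, the bags containing it form a connected subtree. Here bags containing vertex d are not connected in the tree, so the decomposition is invalid.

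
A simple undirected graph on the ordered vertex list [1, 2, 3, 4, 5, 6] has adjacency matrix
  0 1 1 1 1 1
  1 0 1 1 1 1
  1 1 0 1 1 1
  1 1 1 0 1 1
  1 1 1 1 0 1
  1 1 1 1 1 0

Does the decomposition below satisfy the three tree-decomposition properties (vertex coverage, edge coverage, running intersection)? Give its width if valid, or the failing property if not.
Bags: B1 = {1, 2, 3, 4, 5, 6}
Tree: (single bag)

Checking the three conditions: (i) the bags cover all of {1, 2, 3, 4, 5, 6}; (ii) for each edge, some bag contains both endpoints; (iii) the bags containing any fixed vertex form a subtree. All hold, so the decomposition is valid with width 6 − 1 = 5.

Yes; width 5.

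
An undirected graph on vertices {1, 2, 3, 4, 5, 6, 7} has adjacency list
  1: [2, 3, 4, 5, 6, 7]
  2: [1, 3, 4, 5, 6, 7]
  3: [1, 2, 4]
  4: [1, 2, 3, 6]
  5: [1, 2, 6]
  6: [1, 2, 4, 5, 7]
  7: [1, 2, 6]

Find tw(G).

3

A width-3 tree decomposition is:
Bags: B1 = {1, 2, 3, 4}  B2 = {1, 2, 4, 6}  B3 = {1, 2, 5, 6}  B4 = {1, 2, 6, 7}
Tree: B1–B2, B2–B3, B3–B4
Every bag has size at most 4, so the width is 4 − 1 = 3 and tw(G) ≤ 3. On the other hand G contains the 4-clique {1, 2, 3, 4}. A clique must lie in a single bag of any decomposition, so no decomposition can have width below 3. Therefore the treewidth is 3.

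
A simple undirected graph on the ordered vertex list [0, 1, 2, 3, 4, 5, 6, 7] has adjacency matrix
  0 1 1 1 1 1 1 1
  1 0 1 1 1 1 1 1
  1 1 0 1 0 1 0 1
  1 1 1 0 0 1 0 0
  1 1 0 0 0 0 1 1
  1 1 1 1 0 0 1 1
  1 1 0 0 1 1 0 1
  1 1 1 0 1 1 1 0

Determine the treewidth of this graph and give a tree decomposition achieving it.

Treewidth 4.
One optimal decomposition is:
Bags: B1 = {0, 1, 2, 5, 7}  B2 = {0, 1, 2, 3, 5}  B3 = {0, 1, 5, 6, 7}  B4 = {0, 1, 4, 6, 7}
Tree: B1–B2, B1–B3, B3–B4

The largest bag has 5 vertices, giving width 4; this decomposition certifies tw(G) ≤ 4. For the lower bound, the 5 vertices {0, 1, 4, 6, 7} are pairwise adjacent, and any tree decomposition puts a clique entirely inside one bag — forcing width ≥ 4. Combining the bounds, tw(G) = 4.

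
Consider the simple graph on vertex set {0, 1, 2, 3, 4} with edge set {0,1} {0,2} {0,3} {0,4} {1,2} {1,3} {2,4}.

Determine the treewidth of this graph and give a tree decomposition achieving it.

Each bag holds 3 vertices, so the decomposition has width 2, which upper-bounds the treewidth. On the other hand G contains the 3-clique {0, 1, 2}. A clique must lie in a single bag of any decomposition, so no decomposition can have width below 2. Combining the bounds, tw(G) = 2.

Treewidth 2.
One optimal decomposition is:
Bags: B1 = {0, 1, 2}  B2 = {0, 1, 3}  B3 = {0, 2, 4}
Tree: B1–B2, B1–B3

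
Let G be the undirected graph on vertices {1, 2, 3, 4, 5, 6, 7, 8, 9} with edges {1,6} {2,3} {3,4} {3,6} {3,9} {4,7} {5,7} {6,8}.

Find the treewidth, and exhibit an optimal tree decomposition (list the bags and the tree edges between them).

The largest bag has 2 vertices, giving width 1; this decomposition certifies tw(G) ≤ 1. Since G has at least one edge (e.g. 3–9), it is not an edgeless graph, so tw(G) ≥ 1. Combining the bounds, tw(G) = 1.

Treewidth 1.
Bags: B1 = {3, 9}  B2 = {3, 6}  B3 = {2, 3}  B4 = {3, 4}  B5 = {1, 6}  B6 = {4, 7}  B7 = {5, 7}  B8 = {6, 8}
Tree: B1–B2, B2–B3, B1–B4, B2–B5, B4–B6, B6–B7, B5–B8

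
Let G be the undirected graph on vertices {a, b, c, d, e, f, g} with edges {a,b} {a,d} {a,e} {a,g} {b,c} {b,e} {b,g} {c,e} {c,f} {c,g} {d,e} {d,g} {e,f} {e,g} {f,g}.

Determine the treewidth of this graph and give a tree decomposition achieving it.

Treewidth 3.
One optimal decomposition is:
Bags: B1 = {b, c, e, g}  B2 = {a, b, e, g}  B3 = {a, d, e, g}  B4 = {c, e, f, g}
Tree: B1–B2, B2–B3, B1–B4

The largest bag has 4 vertices, giving width 3; this decomposition certifies tw(G) ≤ 3. On the other hand G contains the 4-clique {a, d, e, g}. A clique must lie in a single bag of any decomposition, so no decomposition can have width below 3. Therefore the treewidth is 3.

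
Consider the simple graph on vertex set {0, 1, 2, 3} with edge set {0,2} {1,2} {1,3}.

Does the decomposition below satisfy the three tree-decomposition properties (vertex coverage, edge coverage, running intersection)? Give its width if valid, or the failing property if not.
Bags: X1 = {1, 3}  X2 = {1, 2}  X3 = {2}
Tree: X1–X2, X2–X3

A tree decomposition must satisfy three properties: every vertex lies in some bag; for every edge, both endpoints lie together in some bag; and for every vertex, the bags containing it form a connected subtree. Here vertex 0 appears in no bag, so the decomposition is invalid.

No — vertex 0 appears in no bag.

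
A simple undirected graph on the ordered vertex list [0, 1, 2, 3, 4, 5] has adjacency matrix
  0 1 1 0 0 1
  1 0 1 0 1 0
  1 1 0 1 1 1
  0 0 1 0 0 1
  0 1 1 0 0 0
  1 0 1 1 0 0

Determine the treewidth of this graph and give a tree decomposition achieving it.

Treewidth 2.
Bags: B1 = {0, 1, 2}  B2 = {0, 2, 5}  B3 = {1, 2, 4}  B4 = {2, 3, 5}
Tree: B1–B2, B1–B3, B2–B4

Each bag holds 3 vertices, so the decomposition has width 2, which upper-bounds the treewidth. On the other hand G contains the 3-clique {0, 1, 2}. A clique must lie in a single bag of any decomposition, so no decomposition can have width below 2. Hence tw(G) = 2 exactly.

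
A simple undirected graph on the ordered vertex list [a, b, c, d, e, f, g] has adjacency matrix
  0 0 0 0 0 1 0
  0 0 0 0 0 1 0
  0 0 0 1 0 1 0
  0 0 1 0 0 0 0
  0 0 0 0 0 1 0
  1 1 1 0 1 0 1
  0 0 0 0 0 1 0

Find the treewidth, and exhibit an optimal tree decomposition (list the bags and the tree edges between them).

Treewidth 1.
One optimal decomposition is:
Bags: B1 = {c, f}  B2 = {e, f}  B3 = {b, f}  B4 = {f, g}  B5 = {c, d}  B6 = {a, f}
Tree: B1–B2, B2–B3, B3–B4, B1–B5, B1–B6

Each bag holds 2 vertices, so the decomposition has width 1, which upper-bounds the treewidth. G has an edge, so its treewidth is at least 1. Therefore the treewidth is 1.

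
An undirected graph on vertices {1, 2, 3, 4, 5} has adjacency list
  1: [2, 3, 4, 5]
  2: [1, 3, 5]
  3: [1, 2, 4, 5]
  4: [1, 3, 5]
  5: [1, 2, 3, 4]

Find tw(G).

3

A width-3 tree decomposition is:
Bags: B1 = {1, 2, 3, 5}  B2 = {1, 3, 4, 5}
Tree: B1–B2
Every bag has size at most 4, so the width is 4 − 1 = 3 and tw(G) ≤ 3. For the lower bound, the 4 vertices {1, 2, 3, 5} are pairwise adjacent, and any tree decomposition puts a clique entirely inside one bag — forcing width ≥ 3. Hence tw(G) = 3 exactly.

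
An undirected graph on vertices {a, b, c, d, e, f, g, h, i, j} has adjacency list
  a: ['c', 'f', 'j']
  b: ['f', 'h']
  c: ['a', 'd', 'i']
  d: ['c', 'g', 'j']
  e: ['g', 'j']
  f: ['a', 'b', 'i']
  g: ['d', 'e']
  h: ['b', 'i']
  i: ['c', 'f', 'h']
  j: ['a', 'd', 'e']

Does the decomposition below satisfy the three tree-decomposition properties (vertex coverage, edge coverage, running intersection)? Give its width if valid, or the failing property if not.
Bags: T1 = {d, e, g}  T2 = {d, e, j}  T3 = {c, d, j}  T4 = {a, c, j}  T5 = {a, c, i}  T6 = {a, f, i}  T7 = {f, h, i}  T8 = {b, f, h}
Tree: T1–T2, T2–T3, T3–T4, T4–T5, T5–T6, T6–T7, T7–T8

Vertex coverage: the bags together contain {a, b, c, d, e, f, g, h, i, j}, the full vertex set. Edge coverage: each edge of G has both endpoints in at least one bag. Running intersection: for every vertex, the bags containing it form a connected subtree. All three properties hold, so this is a valid tree decomposition of width max|bag| − 1 = 2, and hence tw(G) ≤ 2.

Yes; width 2.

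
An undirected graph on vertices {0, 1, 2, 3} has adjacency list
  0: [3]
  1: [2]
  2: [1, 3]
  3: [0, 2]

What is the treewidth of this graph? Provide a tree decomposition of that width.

Every bag has size at most 2, so the width is 2 − 1 = 1 and tw(G) ≤ 1. G has an edge, so its treewidth is at least 1. Combining the bounds, tw(G) = 1.

Treewidth 1.
One such decomposition:
Bags: B1 = {1, 2}  B2 = {2, 3}  B3 = {0, 3}
Tree: B1–B2, B2–B3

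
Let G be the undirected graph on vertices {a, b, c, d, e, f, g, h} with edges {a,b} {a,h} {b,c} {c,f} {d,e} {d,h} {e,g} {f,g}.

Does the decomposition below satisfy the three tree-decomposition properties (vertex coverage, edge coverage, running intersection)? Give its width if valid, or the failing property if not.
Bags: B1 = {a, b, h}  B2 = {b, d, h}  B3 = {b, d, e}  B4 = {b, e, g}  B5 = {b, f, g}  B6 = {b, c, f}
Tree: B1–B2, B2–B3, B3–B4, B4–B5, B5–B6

Yes; width 2.

Checking the three conditions: (i) the bags cover all of {a, b, c, d, e, f, g, h}; (ii) for each edge, some bag contains both endpoints; (iii) the bags containing any fixed vertex form a subtree. All hold, so the decomposition is valid with width 3 − 1 = 2.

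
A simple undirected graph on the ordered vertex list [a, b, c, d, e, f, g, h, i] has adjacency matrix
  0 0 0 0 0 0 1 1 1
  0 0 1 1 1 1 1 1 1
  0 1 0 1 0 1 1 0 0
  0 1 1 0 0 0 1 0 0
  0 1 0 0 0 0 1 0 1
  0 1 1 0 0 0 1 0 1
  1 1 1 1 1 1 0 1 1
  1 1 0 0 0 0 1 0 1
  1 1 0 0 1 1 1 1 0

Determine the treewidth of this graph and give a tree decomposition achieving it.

Treewidth 3.
One optimal decomposition is:
Bags: B1 = {b, c, f, g}  B2 = {b, f, g, i}  B3 = {b, g, h, i}  B4 = {b, e, g, i}  B5 = {a, g, h, i}  B6 = {b, c, d, g}
Tree: B1–B2, B2–B3, B3–B4, B3–B5, B1–B6

Every bag has size at most 4, so the width is 4 − 1 = 3 and tw(G) ≤ 3. On the other hand G contains the 4-clique {a, g, h, i}. A clique must lie in a single bag of any decomposition, so no decomposition can have width below 3. The upper and lower bounds meet at 3, so that is the treewidth.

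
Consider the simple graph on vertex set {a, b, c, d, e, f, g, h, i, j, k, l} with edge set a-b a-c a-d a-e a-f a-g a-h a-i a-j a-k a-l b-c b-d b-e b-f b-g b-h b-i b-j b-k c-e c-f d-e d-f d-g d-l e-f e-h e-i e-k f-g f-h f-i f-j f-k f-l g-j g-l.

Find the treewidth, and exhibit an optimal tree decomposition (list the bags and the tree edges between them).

Each bag holds 5 vertices, so the decomposition has width 4, which upper-bounds the treewidth. On the other hand G contains the 5-clique {a, d, f, g, l}. A clique must lie in a single bag of any decomposition, so no decomposition can have width below 4. Therefore the treewidth is 4.

Treewidth 4.
One such decomposition:
Bags: B1 = {a, b, d, f, g}  B2 = {a, b, d, e, f}  B3 = {a, b, e, f, k}  B4 = {a, d, f, g, l}  B5 = {a, b, e, f, i}  B6 = {a, b, f, g, j}  B7 = {a, b, c, e, f}  B8 = {a, b, e, f, h}
Tree: B1–B2, B2–B3, B1–B4, B2–B5, B1–B6, B2–B7, B2–B8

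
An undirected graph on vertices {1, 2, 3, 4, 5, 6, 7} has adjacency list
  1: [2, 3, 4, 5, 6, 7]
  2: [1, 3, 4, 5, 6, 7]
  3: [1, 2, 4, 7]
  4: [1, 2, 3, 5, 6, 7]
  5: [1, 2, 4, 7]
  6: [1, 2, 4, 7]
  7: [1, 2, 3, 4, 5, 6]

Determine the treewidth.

4

A width-4 tree decomposition is:
Bags: B1 = {1, 2, 4, 6, 7}  B2 = {1, 2, 3, 4, 7}  B3 = {1, 2, 4, 5, 7}
Tree: B1–B2, B2–B3
The largest bag has 5 vertices, giving width 4; this decomposition certifies tw(G) ≤ 4. On the other hand G contains the 5-clique {1, 2, 3, 4, 7}. A clique must lie in a single bag of any decomposition, so no decomposition can have width below 4. Therefore the treewidth is 4.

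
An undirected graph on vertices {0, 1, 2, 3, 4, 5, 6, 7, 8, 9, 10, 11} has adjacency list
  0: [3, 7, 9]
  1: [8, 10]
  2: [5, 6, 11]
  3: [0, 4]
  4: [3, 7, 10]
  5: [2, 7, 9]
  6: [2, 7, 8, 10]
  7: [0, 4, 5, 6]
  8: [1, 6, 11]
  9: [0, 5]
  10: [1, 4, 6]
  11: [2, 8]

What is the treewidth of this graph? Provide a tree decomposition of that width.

Treewidth 3.
One optimal decomposition is:
Bags: B1 = {0, 3, 5, 9}  B2 = {0, 3, 5, 7}  B3 = {3, 4, 5, 7}  B4 = {2, 4, 5, 7}  B5 = {2, 4, 6, 7}  B6 = {2, 4, 6, 10}  B7 = {2, 6, 10, 11}  B8 = {6, 8, 10, 11}  B9 = {1, 8, 10, 11}
Tree: B1–B2, B2–B3, B3–B4, B4–B5, B5–B6, B6–B7, B7–B8, B8–B9

The largest bag has 4 vertices, giving width 3; this decomposition certifies tw(G) ≤ 3. For the lower bound: the 4 vertex sets {0,3,9}, {5}, {7}, {2,4,6,10} are disjoint, each induces a connected subgraph, and every pair is joined by at least one edge of G. Contracting each set to a single vertex therefore yields K_{4} as a minor, and since treewidth is minor-monotone, tw(G) ≥ tw(K_{4}) = 3. Therefore the treewidth is 3.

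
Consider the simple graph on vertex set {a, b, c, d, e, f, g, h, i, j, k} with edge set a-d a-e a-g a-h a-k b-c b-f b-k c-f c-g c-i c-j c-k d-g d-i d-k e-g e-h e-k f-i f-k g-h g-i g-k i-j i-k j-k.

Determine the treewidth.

A width-3 tree decomposition is:
Bags: B1 = {c, g, i, k}  B2 = {d, g, i, k}  B3 = {a, d, g, k}  B4 = {c, i, j, k}  B5 = {c, f, i, k}  B6 = {b, c, f, k}  B7 = {a, e, g, k}  B8 = {a, e, g, h}
Tree: B1–B2, B2–B3, B1–B4, B4–B5, B5–B6, B3–B7, B7–B8
Each bag holds 4 vertices, so the decomposition has width 3, which upper-bounds the treewidth. For the lower bound, the 4 vertices {a, e, g, h} are pairwise adjacent, and any tree decomposition puts a clique entirely inside one bag — forcing width ≥ 3. Combining the bounds, tw(G) = 3.

3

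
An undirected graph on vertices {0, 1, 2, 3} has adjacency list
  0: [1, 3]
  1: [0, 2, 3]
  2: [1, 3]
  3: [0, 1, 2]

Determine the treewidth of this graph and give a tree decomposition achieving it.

Each bag holds 3 vertices, so the decomposition has width 2, which upper-bounds the treewidth. Conversely, {0, 1, 3} is a clique of size 3, and the vertices of any clique must share a bag in every tree decomposition; so some bag has ≥ 3 vertices and tw(G) ≥ 2. Hence tw(G) = 2 exactly.

Treewidth 2.
Bags: B1 = {0, 1, 3}  B2 = {1, 2, 3}
Tree: B1–B2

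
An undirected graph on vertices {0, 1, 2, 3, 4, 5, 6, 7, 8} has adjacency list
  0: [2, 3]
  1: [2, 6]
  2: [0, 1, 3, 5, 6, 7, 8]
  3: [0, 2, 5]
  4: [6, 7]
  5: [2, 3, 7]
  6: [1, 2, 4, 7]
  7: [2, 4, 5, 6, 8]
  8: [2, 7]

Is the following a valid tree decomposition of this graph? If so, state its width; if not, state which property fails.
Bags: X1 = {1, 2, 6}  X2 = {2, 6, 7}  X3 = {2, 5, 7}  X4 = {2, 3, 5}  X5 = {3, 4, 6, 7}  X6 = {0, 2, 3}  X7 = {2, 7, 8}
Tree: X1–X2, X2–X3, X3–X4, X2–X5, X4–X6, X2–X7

A tree decomposition must satisfy three properties: every vertex lies in some bag; for every edge, both endpoints lie together in some bag; and for every vertex, the bags containing it form a connected subtree. Here bags containing vertex 3 are not connected in the tree, so the decomposition is invalid.

No — bags containing vertex 3 are not connected in the tree.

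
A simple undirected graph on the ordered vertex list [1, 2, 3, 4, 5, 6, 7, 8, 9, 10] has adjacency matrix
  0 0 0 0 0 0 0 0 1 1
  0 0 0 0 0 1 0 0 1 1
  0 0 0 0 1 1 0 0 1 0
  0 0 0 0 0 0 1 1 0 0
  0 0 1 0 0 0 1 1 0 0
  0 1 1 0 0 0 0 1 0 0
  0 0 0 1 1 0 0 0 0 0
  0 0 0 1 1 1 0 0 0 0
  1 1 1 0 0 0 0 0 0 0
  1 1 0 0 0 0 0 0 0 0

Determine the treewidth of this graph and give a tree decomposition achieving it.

Each bag holds 3 vertices, so the decomposition has width 2, which upper-bounds the treewidth. The edges 7–4–8–5–7 form a cycle, so G is not a tree and its treewidth is at least 2. Hence tw(G) = 2 exactly.

Treewidth 2.
One optimal decomposition is:
Bags: B1 = {4, 5, 7}  B2 = {4, 5, 8}  B3 = {3, 5, 8}  B4 = {3, 6, 8}  B5 = {3, 6, 9}  B6 = {2, 6, 9}  B7 = {1, 2, 9}  B8 = {1, 2, 10}
Tree: B1–B2, B2–B3, B3–B4, B4–B5, B5–B6, B6–B7, B7–B8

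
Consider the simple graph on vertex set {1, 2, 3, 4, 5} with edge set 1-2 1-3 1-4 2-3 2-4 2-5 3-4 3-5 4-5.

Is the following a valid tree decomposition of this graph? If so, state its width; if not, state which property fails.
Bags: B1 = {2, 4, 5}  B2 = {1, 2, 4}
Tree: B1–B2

A tree decomposition must satisfy three properties: every vertex lies in some bag; for every edge, both endpoints lie together in some bag; and for every vertex, the bags containing it form a connected subtree. Here vertex 3 appears in no bag, so the decomposition is invalid.

No — vertex 3 appears in no bag.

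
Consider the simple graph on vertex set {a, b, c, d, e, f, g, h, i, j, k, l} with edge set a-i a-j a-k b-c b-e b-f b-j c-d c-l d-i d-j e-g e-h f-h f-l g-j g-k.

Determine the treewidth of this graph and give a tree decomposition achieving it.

The largest bag has 4 vertices, giving width 3; this decomposition certifies tw(G) ≤ 3. For the lower bound: the 4 vertex sets {f,h,l}, {c}, {b}, {d,e,g,j} are disjoint, each induces a connected subgraph, and every pair is joined by at least one edge of G. Contracting each set to a single vertex therefore yields K_{4} as a minor, and since treewidth is minor-monotone, tw(G) ≥ tw(K_{4}) = 3. Hence tw(G) = 3 exactly.

Treewidth 3.
Bags: B1 = {c, f, h, l}  B2 = {b, c, f, h}  B3 = {b, c, e, h}  B4 = {b, c, d, e}  B5 = {b, d, e, j}  B6 = {d, e, g, j}  B7 = {d, g, i, j}  B8 = {a, g, i, j}  B9 = {a, g, i, k}
Tree: B1–B2, B2–B3, B3–B4, B4–B5, B5–B6, B6–B7, B7–B8, B8–B9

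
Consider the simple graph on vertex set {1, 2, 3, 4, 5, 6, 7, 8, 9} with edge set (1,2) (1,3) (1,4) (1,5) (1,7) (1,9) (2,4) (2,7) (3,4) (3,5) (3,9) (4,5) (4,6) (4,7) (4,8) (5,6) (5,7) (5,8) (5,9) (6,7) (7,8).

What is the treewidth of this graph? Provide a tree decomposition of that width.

Treewidth 3.
One optimal decomposition is:
Bags: B1 = {1, 4, 5, 7}  B2 = {4, 5, 7, 8}  B3 = {1, 3, 4, 5}  B4 = {1, 3, 5, 9}  B5 = {4, 5, 6, 7}  B6 = {1, 2, 4, 7}
Tree: B1–B2, B1–B3, B3–B4, B1–B5, B1–B6

Every bag has size at most 4, so the width is 4 − 1 = 3 and tw(G) ≤ 3. For the lower bound, the 4 vertices {1, 3, 5, 9} are pairwise adjacent, and any tree decomposition puts a clique entirely inside one bag — forcing width ≥ 3. Combining the bounds, tw(G) = 3.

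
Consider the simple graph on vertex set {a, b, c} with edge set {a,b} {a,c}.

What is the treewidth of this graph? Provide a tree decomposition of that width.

Each bag holds 2 vertices, so the decomposition has width 1, which upper-bounds the treewidth. G has an edge, so its treewidth is at least 1. Therefore the treewidth is 1.

Treewidth 1.
One optimal decomposition is:
Bags: B1 = {a, b}  B2 = {a, c}
Tree: B1–B2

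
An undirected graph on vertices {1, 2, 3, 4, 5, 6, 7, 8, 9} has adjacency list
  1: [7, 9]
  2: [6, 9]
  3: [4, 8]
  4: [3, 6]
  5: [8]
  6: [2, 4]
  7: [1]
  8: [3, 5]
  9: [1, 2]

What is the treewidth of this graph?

1

A width-1 tree decomposition is:
Bags: B1 = {5, 8}  B2 = {3, 8}  B3 = {3, 4}  B4 = {4, 6}  B5 = {2, 6}  B6 = {2, 9}  B7 = {1, 9}  B8 = {1, 7}
Tree: B1–B2, B2–B3, B3–B4, B4–B5, B5–B6, B6–B7, B7–B8
The largest bag has 2 vertices, giving width 1; this decomposition certifies tw(G) ≤ 1. Any graph with an edge has treewidth ≥ 1, and G has the edge 5–8. Therefore the treewidth is 1.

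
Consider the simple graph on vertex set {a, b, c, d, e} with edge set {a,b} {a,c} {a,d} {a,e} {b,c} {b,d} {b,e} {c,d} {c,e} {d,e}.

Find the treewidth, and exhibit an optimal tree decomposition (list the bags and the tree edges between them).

Treewidth 4.
Bags: B1 = {a, b, c, d, e}
Tree: (single bag)

A single bag containing all 5 vertices is trivially a valid decomposition of width 4. On the other hand G contains the 5-clique {a, b, c, d, e}. A clique must lie in a single bag of any decomposition, so no decomposition can have width below 4. The upper and lower bounds meet at 4, so that is the treewidth.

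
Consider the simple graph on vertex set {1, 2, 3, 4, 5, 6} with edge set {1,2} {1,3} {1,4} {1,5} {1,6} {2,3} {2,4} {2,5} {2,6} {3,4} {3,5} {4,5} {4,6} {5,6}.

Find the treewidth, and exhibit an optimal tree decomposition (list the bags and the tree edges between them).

Each bag holds 5 vertices, so the decomposition has width 4, which upper-bounds the treewidth. For the lower bound, the 5 vertices {1, 2, 3, 4, 5} are pairwise adjacent, and any tree decomposition puts a clique entirely inside one bag — forcing width ≥ 4. Combining the bounds, tw(G) = 4.

Treewidth 4.
One such decomposition:
Bags: B1 = {1, 2, 4, 5, 6}  B2 = {1, 2, 3, 4, 5}
Tree: B1–B2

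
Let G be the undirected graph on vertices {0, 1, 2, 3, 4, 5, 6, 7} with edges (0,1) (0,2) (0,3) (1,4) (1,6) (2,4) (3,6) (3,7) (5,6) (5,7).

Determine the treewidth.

A width-2 tree decomposition is:
Bags: B1 = {0, 2, 4}  B2 = {0, 1, 4}  B3 = {0, 1, 3}  B4 = {1, 3, 6}  B5 = {3, 6, 7}  B6 = {5, 6, 7}
Tree: B1–B2, B2–B3, B3–B4, B4–B5, B5–B6
Every bag has size at most 3, so the width is 3 − 1 = 2 and tw(G) ≤ 2. The edges 2–4–1–0–2 form a cycle, so G is not a tree and its treewidth is at least 2. Hence tw(G) = 2 exactly.

2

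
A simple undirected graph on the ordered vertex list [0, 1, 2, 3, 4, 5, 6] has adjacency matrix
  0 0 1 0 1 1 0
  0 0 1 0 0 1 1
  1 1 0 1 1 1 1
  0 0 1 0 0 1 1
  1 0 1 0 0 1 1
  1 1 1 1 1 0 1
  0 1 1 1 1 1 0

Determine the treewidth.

A width-3 tree decomposition is:
Bags: B1 = {0, 2, 4, 5}  B2 = {2, 4, 5, 6}  B3 = {2, 3, 5, 6}  B4 = {1, 2, 5, 6}
Tree: B1–B2, B2–B3, B2–B4
Every bag has size at most 4, so the width is 4 − 1 = 3 and tw(G) ≤ 3. On the other hand G contains the 4-clique {0, 2, 4, 5}. A clique must lie in a single bag of any decomposition, so no decomposition can have width below 3. Hence tw(G) = 3 exactly.

3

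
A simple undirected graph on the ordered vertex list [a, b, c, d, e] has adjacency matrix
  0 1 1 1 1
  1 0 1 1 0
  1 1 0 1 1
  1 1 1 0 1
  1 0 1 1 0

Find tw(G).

3

A width-3 tree decomposition is:
Bags: B1 = {a, b, c, d}  B2 = {a, c, d, e}
Tree: B1–B2
The largest bag has 4 vertices, giving width 3; this decomposition certifies tw(G) ≤ 3. Conversely, {a, c, d, e} is a clique of size 4, and the vertices of any clique must share a bag in every tree decomposition; so some bag has ≥ 4 vertices and tw(G) ≥ 3. Combining the bounds, tw(G) = 3.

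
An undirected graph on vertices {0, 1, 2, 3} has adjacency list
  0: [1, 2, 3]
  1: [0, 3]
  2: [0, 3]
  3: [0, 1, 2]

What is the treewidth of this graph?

2

A width-2 tree decomposition is:
Bags: B1 = {0, 1, 3}  B2 = {0, 2, 3}
Tree: B1–B2
Each bag holds 3 vertices, so the decomposition has width 2, which upper-bounds the treewidth. For the lower bound, the 3 vertices {0, 1, 3} are pairwise adjacent, and any tree decomposition puts a clique entirely inside one bag — forcing width ≥ 2. Therefore the treewidth is 2.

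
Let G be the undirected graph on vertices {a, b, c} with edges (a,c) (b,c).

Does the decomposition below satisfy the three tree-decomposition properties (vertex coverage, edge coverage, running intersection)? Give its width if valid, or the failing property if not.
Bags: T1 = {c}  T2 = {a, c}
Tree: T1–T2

No — vertex b appears in no bag.

A tree decomposition must satisfy three properties: every vertex lies in some bag; for every edge, both endpoints lie together in some bag; and for every vertex, the bags containing it form a connected subtree. Here vertex b appears in no bag, so the decomposition is invalid.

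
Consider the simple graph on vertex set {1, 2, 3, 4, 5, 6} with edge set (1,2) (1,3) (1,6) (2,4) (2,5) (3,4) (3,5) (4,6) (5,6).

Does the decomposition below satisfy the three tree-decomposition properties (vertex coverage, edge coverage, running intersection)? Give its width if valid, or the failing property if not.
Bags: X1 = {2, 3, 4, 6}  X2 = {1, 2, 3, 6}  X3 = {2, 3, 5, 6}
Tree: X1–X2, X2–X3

Vertex coverage: the bags together contain {1, 2, 3, 4, 5, 6}, the full vertex set. Edge coverage: each edge of G has both endpoints in at least one bag. Running intersection: for every vertex, the bags containing it form a connected subtree. All three properties hold, so this is a valid tree decomposition of width max|bag| − 1 = 3, and hence tw(G) ≤ 3.

Yes; width 3.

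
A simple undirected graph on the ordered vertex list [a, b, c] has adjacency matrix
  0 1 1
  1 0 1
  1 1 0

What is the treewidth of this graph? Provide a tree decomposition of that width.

Treewidth 2.
Bags: B1 = {a, b, c}
Tree: (single bag)

A single bag containing all 3 vertices is trivially a valid decomposition of width 2. On the other hand G contains the 3-clique {a, b, c}. A clique must lie in a single bag of any decomposition, so no decomposition can have width below 2. The upper and lower bounds meet at 2, so that is the treewidth.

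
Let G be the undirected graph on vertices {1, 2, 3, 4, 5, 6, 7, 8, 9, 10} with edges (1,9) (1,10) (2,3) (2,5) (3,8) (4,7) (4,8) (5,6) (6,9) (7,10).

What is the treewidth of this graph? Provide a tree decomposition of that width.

Treewidth 2.
Bags: B1 = {1, 9, 10}  B2 = {6, 9, 10}  B3 = {5, 6, 10}  B4 = {2, 5, 10}  B5 = {2, 3, 10}  B6 = {3, 8, 10}  B7 = {4, 8, 10}  B8 = {4, 7, 10}
Tree: B1–B2, B2–B3, B3–B4, B4–B5, B5–B6, B6–B7, B7–B8

Every bag has size at most 3, so the width is 3 − 1 = 2 and tw(G) ≤ 2. The edges 10–1–9–6–5–2–3–8–4–7–10 form a cycle, so G is not a tree and its treewidth is at least 2. The upper and lower bounds meet at 2, so that is the treewidth.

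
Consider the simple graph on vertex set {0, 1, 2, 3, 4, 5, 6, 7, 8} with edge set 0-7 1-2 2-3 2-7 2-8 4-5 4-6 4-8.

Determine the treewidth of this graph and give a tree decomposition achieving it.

Every bag has size at most 2, so the width is 2 − 1 = 1 and tw(G) ≤ 1. Any graph with an edge has treewidth ≥ 1, and G has the edge 8–4. Combining the bounds, tw(G) = 1.

Treewidth 1.
One optimal decomposition is:
Bags: B1 = {4, 8}  B2 = {2, 8}  B3 = {1, 2}  B4 = {2, 3}  B5 = {4, 5}  B6 = {4, 6}  B7 = {2, 7}  B8 = {0, 7}
Tree: B1–B2, B2–B3, B2–B4, B1–B5, B5–B6, B4–B7, B7–B8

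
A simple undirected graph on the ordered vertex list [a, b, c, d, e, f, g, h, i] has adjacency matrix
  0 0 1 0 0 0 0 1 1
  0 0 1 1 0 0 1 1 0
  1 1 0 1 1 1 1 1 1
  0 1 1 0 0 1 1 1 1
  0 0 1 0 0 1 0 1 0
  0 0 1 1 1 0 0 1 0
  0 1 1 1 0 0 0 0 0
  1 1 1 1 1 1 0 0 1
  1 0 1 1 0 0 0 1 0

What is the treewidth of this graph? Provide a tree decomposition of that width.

Treewidth 3.
One such decomposition:
Bags: B1 = {b, c, d, h}  B2 = {b, c, d, g}  B3 = {c, d, h, i}  B4 = {c, d, f, h}  B5 = {a, c, h, i}  B6 = {c, e, f, h}
Tree: B1–B2, B1–B3, B1–B4, B3–B5, B4–B6

The largest bag has 4 vertices, giving width 3; this decomposition certifies tw(G) ≤ 3. On the other hand G contains the 4-clique {b, c, d, g}. A clique must lie in a single bag of any decomposition, so no decomposition can have width below 3. Combining the bounds, tw(G) = 3.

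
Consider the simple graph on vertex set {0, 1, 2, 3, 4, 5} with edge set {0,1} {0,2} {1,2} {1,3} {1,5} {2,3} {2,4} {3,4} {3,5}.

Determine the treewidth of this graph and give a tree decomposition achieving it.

Treewidth 2.
One such decomposition:
Bags: B1 = {1, 2, 3}  B2 = {2, 3, 4}  B3 = {1, 3, 5}  B4 = {0, 1, 2}
Tree: B1–B2, B1–B3, B1–B4

Every bag has size at most 3, so the width is 3 − 1 = 2 and tw(G) ≤ 2. For the lower bound, the 3 vertices {0, 1, 2} are pairwise adjacent, and any tree decomposition puts a clique entirely inside one bag — forcing width ≥ 2. Combining the bounds, tw(G) = 2.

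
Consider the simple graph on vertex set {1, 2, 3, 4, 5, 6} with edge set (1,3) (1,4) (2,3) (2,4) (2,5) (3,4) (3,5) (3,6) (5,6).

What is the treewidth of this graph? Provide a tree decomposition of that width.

Treewidth 2.
One such decomposition:
Bags: B1 = {2, 3, 4}  B2 = {2, 3, 5}  B3 = {3, 5, 6}  B4 = {1, 3, 4}
Tree: B1–B2, B2–B3, B1–B4

Every bag has size at most 3, so the width is 3 − 1 = 2 and tw(G) ≤ 2. For the lower bound, the 3 vertices {1, 3, 4} are pairwise adjacent, and any tree decomposition puts a clique entirely inside one bag — forcing width ≥ 2. Therefore the treewidth is 2.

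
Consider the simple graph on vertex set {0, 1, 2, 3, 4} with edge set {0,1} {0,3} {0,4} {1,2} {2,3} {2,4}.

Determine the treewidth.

A width-2 tree decomposition is:
Bags: B1 = {0, 2, 4}  B2 = {0, 2, 3}  B3 = {0, 1, 2}
Tree: B1–B2, B2–B3
Each bag holds 3 vertices, so the decomposition has width 2, which upper-bounds the treewidth. Since 4–2–3–0–4 is a cycle in G, G is not acyclic. Forests are exactly the graphs of treewidth ≤ 1, so tw(G) ≥ 2. Hence tw(G) = 2 exactly.

2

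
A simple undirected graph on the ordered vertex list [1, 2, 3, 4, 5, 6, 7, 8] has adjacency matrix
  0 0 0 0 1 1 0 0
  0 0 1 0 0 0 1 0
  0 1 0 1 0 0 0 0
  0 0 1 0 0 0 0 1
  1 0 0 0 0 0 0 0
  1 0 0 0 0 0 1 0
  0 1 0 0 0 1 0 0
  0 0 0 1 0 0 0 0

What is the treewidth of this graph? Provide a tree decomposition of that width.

Treewidth 1.
One optimal decomposition is:
Bags: B1 = {4, 8}  B2 = {3, 4}  B3 = {2, 3}  B4 = {2, 7}  B5 = {6, 7}  B6 = {1, 6}  B7 = {1, 5}
Tree: B1–B2, B2–B3, B3–B4, B4–B5, B5–B6, B6–B7

Every bag has size at most 2, so the width is 2 − 1 = 1 and tw(G) ≤ 1. G has an edge, so its treewidth is at least 1. Combining the bounds, tw(G) = 1.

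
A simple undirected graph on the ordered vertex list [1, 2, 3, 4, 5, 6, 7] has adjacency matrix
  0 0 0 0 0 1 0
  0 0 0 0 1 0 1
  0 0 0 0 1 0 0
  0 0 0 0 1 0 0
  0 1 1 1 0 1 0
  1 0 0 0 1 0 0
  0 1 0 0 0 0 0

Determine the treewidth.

1

A width-1 tree decomposition is:
Bags: B1 = {1, 6}  B2 = {5, 6}  B3 = {2, 5}  B4 = {4, 5}  B5 = {2, 7}  B6 = {3, 5}
Tree: B1–B2, B2–B3, B2–B4, B3–B5, B4–B6
Each bag holds 2 vertices, so the decomposition has width 1, which upper-bounds the treewidth. Since G has at least one edge (e.g. 6–1), it is not an edgeless graph, so tw(G) ≥ 1. Combining the bounds, tw(G) = 1.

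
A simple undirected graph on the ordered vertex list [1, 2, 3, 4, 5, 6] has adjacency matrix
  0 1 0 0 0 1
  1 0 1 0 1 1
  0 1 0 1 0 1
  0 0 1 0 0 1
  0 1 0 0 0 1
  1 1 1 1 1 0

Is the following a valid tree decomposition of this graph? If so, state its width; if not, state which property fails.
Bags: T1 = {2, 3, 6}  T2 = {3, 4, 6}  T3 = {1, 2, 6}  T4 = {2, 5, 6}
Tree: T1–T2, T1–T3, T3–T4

Yes; width 2.

Vertex coverage: the bags together contain {1, 2, 3, 4, 5, 6}, the full vertex set. Edge coverage: each edge of G has both endpoints in at least one bag. Running intersection: for every vertex, the bags containing it form a connected subtree. All three properties hold, so this is a valid tree decomposition of width max|bag| − 1 = 2, and hence tw(G) ≤ 2.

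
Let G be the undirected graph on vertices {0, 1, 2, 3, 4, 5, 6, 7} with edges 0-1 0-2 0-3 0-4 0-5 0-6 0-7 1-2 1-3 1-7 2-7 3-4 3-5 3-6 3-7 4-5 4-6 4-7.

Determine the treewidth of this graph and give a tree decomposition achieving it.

Treewidth 3.
Bags: B1 = {0, 1, 3, 7}  B2 = {0, 3, 4, 7}  B3 = {0, 3, 4, 6}  B4 = {0, 3, 4, 5}  B5 = {0, 1, 2, 7}
Tree: B1–B2, B2–B3, B2–B4, B1–B5

The largest bag has 4 vertices, giving width 3; this decomposition certifies tw(G) ≤ 3. On the other hand G contains the 4-clique {0, 1, 2, 7}. A clique must lie in a single bag of any decomposition, so no decomposition can have width below 3. Combining the bounds, tw(G) = 3.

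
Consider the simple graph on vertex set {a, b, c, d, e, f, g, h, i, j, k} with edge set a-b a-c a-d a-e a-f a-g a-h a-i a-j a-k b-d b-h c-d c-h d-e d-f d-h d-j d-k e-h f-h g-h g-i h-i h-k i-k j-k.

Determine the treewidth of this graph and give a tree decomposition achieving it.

The largest bag has 4 vertices, giving width 3; this decomposition certifies tw(G) ≤ 3. For the lower bound, the 4 vertices {a, d, j, k} are pairwise adjacent, and any tree decomposition puts a clique entirely inside one bag — forcing width ≥ 3. Hence tw(G) = 3 exactly.

Treewidth 3.
One optimal decomposition is:
Bags: B1 = {a, d, h, k}  B2 = {a, c, d, h}  B3 = {a, d, f, h}  B4 = {a, b, d, h}  B5 = {a, d, e, h}  B6 = {a, h, i, k}  B7 = {a, g, h, i}  B8 = {a, d, j, k}
Tree: B1–B2, B1–B3, B1–B4, B1–B5, B1–B6, B6–B7, B1–B8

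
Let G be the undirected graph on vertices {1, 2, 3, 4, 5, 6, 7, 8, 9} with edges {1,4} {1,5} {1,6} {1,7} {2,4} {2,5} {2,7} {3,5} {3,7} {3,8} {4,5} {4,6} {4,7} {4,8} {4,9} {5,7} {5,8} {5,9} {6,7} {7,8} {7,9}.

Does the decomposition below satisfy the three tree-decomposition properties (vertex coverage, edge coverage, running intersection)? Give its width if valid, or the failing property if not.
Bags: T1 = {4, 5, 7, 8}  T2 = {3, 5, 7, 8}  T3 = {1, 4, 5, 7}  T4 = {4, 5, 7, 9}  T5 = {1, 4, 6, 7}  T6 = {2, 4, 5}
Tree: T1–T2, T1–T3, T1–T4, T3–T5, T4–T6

A tree decomposition must satisfy three properties: every vertex lies in some bag; for every edge, both endpoints lie together in some bag; and for every vertex, the bags containing it form a connected subtree. Here edge (7,2) lies in no bag, so the decomposition is invalid.

No — edge (7,2) lies in no bag.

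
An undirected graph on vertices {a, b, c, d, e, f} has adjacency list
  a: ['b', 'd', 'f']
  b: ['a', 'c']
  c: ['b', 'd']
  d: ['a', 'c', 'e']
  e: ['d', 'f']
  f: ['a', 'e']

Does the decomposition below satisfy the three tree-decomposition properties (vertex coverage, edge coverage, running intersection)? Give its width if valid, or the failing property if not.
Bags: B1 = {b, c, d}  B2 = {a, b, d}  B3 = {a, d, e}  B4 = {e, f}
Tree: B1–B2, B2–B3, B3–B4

No — edge (a,f) lies in no bag.

A tree decomposition must satisfy three properties: every vertex lies in some bag; for every edge, both endpoints lie together in some bag; and for every vertex, the bags containing it form a connected subtree. Here edge (a,f) lies in no bag, so the decomposition is invalid.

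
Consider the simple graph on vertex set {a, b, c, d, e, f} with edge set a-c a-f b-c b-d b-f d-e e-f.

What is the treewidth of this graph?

A width-2 tree decomposition is:
Bags: B1 = {a, b, c}  B2 = {a, b, f}  B3 = {b, d, f}  B4 = {d, e, f}
Tree: B1–B2, B2–B3, B3–B4
The largest bag has 3 vertices, giving width 2; this decomposition certifies tw(G) ≤ 2. For the lower bound, G contains the cycle c–a–f–b–c, so G is not a forest; only forests have treewidth ≤ 1, hence tw(G) ≥ 2. Hence tw(G) = 2 exactly.

2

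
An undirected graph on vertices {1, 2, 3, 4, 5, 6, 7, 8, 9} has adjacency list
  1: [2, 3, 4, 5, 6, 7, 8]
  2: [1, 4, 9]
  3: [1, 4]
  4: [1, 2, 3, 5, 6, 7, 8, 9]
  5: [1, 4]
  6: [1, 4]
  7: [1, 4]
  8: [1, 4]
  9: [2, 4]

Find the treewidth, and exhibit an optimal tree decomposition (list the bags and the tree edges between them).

Every bag has size at most 3, so the width is 3 − 1 = 2 and tw(G) ≤ 2. Conversely, {1, 2, 4} is a clique of size 3, and the vertices of any clique must share a bag in every tree decomposition; so some bag has ≥ 3 vertices and tw(G) ≥ 2. Combining the bounds, tw(G) = 2.

Treewidth 2.
One optimal decomposition is:
Bags: B1 = {1, 2, 4}  B2 = {1, 3, 4}  B3 = {1, 4, 5}  B4 = {1, 4, 7}  B5 = {1, 4, 6}  B6 = {2, 4, 9}  B7 = {1, 4, 8}
Tree: B1–B2, B1–B3, B1–B4, B1–B5, B1–B6, B2–B7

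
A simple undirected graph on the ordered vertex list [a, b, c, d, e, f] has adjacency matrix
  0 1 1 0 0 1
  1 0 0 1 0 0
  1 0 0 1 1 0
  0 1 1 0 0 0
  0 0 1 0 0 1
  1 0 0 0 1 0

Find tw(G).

2

A width-2 tree decomposition is:
Bags: B1 = {c, e, f}  B2 = {a, c, f}  B3 = {a, c, d}  B4 = {a, b, d}
Tree: B1–B2, B2–B3, B3–B4
Every bag has size at most 3, so the width is 3 − 1 = 2 and tw(G) ≤ 2. Since e–f–a–c–e is a cycle in G, G is not acyclic. Forests are exactly the graphs of treewidth ≤ 1, so tw(G) ≥ 2. Therefore the treewidth is 2.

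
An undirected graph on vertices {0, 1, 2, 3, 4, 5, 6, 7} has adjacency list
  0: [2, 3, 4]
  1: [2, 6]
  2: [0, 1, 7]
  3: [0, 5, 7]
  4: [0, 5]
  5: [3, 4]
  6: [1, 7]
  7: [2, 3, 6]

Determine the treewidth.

A width-2 tree decomposition is:
Bags: B1 = {1, 2, 6}  B2 = {2, 6, 7}  B3 = {0, 2, 7}  B4 = {0, 3, 7}  B5 = {0, 3, 4}  B6 = {3, 4, 5}
Tree: B1–B2, B2–B3, B3–B4, B4–B5, B5–B6
Every bag has size at most 3, so the width is 3 − 1 = 2 and tw(G) ≤ 2. Since 1–6–7–2–1 is a cycle in G, G is not acyclic. Forests are exactly the graphs of treewidth ≤ 1, so tw(G) ≥ 2. Therefore the treewidth is 2.

2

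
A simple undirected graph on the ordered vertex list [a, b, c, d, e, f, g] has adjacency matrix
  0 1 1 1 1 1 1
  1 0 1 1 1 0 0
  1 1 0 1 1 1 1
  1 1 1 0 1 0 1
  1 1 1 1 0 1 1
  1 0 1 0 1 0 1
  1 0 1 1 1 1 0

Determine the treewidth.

4

A width-4 tree decomposition is:
Bags: B1 = {a, b, c, d, e}  B2 = {a, c, d, e, g}  B3 = {a, c, e, f, g}
Tree: B1–B2, B2–B3
Every bag has size at most 5, so the width is 5 − 1 = 4 and tw(G) ≤ 4. Conversely, {a, c, d, e, g} is a clique of size 5, and the vertices of any clique must share a bag in every tree decomposition; so some bag has ≥ 5 vertices and tw(G) ≥ 4. The upper and lower bounds meet at 4, so that is the treewidth.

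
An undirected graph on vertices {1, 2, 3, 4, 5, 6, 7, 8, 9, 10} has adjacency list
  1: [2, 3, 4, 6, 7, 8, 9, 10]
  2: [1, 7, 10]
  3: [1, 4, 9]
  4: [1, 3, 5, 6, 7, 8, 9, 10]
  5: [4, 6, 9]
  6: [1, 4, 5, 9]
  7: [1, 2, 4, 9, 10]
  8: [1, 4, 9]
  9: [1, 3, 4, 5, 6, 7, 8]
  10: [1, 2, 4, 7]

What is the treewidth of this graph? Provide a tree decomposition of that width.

Each bag holds 4 vertices, so the decomposition has width 3, which upper-bounds the treewidth. For the lower bound, the 4 vertices {1, 2, 7, 10} are pairwise adjacent, and any tree decomposition puts a clique entirely inside one bag — forcing width ≥ 3. Hence tw(G) = 3 exactly.

Treewidth 3.
One such decomposition:
Bags: B1 = {1, 4, 8, 9}  B2 = {1, 3, 4, 9}  B3 = {1, 4, 7, 9}  B4 = {1, 4, 7, 10}  B5 = {1, 4, 6, 9}  B6 = {1, 2, 7, 10}  B7 = {4, 5, 6, 9}
Tree: B1–B2, B2–B3, B3–B4, B1–B5, B4–B6, B5–B7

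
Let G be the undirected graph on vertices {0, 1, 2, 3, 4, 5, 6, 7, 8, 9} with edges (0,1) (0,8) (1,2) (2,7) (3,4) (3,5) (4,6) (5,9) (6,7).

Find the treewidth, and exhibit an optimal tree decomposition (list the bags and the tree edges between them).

Treewidth 1.
One such decomposition:
Bags: B1 = {0, 8}  B2 = {0, 1}  B3 = {1, 2}  B4 = {2, 7}  B5 = {6, 7}  B6 = {4, 6}  B7 = {3, 4}  B8 = {3, 5}  B9 = {5, 9}
Tree: B1–B2, B2–B3, B3–B4, B4–B5, B5–B6, B6–B7, B7–B8, B8–B9

Each bag holds 2 vertices, so the decomposition has width 1, which upper-bounds the treewidth. Since G has at least one edge (e.g. 8–0), it is not an edgeless graph, so tw(G) ≥ 1. Combining the bounds, tw(G) = 1.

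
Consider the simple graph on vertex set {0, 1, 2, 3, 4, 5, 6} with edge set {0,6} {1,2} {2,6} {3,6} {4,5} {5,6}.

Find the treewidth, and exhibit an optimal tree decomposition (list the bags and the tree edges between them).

Every bag has size at most 2, so the width is 2 − 1 = 1 and tw(G) ≤ 1. Any graph with an edge has treewidth ≥ 1, and G has the edge 5–6. Therefore the treewidth is 1.

Treewidth 1.
Bags: B1 = {5, 6}  B2 = {4, 5}  B3 = {2, 6}  B4 = {3, 6}  B5 = {1, 2}  B6 = {0, 6}
Tree: B1–B2, B1–B3, B1–B4, B3–B5, B4–B6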